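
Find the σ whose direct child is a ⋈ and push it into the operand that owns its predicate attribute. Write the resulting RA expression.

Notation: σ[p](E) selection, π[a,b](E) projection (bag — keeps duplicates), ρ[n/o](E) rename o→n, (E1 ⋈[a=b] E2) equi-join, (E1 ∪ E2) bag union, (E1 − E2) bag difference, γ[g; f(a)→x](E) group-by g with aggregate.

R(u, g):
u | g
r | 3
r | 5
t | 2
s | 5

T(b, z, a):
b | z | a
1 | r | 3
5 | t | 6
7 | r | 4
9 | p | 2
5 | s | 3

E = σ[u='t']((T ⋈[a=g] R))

σ filters on u, owned by the right side.
E' = (T ⋈[a=g] σ[u='t'](R))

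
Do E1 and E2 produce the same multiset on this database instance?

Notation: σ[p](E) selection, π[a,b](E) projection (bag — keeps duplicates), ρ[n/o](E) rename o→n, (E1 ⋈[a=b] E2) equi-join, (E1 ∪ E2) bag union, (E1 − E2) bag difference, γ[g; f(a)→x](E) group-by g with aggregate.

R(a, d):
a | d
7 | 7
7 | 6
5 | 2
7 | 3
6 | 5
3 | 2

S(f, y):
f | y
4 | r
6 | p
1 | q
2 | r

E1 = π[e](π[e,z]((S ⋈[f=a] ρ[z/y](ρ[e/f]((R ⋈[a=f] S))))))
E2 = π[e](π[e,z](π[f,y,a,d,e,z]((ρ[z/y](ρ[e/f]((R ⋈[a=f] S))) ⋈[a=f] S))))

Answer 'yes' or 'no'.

E1 subexpression sizes:
  S → 4
  R → 6
  S → 4
  (R ⋈[a=f] S) → 1
  ρ[e/f]((R ⋈[a=f] S)) → 1
  ρ[z/y](ρ[e/f]((R ⋈[a=f] S))) → 1
  (S ⋈[f=a] ρ[z/y](ρ[e/f]((R ⋈[a=f] S)))) → 1
  π[e,z]((S ⋈[f=a] ρ[z/y](ρ[e/f]((R ⋈[a=f] S))))) → 1
  π[e](π[e,z]((S ⋈[f=a] ρ[z/y](ρ[e/f]((R ⋈[a=f] S)))))) → 1
E2 subexpression sizes:
  R → 6
  S → 4
  (R ⋈[a=f] S) → 1
  ρ[e/f]((R ⋈[a=f] S)) → 1
  ρ[z/y](ρ[e/f]((R ⋈[a=f] S))) → 1
  S → 4
  (ρ[z/y](ρ[e/f]((R ⋈[a=f] S))) ⋈[a=f] S) → 1
  π[f,y,a,d,e,z]((ρ[z/y](ρ[e/f]((R ⋈[a=f] S))) ⋈[a=f] S)) → 1
  π[e,z](π[f,y,a,d,e,z]((ρ[z/y](ρ[e/f]((R ⋈[a=f] S))) ⋈[a=f] S))) → 1
  π[e](π[e,z](π[f,y,a,d,e,z]((ρ[z/y](ρ[e/f]((R ⋈[a=f] S))) ⋈[a=f] S)))) → 1

E1 and E2 produce the same multiset:
e
6

yes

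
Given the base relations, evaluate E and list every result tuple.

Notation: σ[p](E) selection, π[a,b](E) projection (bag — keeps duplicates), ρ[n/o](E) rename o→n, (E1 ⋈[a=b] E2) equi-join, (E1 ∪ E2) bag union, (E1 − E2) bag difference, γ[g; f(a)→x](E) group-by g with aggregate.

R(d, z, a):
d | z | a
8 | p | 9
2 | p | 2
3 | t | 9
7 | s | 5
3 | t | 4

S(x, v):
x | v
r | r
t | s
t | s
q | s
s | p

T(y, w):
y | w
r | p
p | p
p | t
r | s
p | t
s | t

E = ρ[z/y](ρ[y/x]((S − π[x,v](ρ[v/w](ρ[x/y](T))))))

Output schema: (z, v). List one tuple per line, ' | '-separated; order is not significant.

Row counts bottom-up:
  S → 5
  T → 6
  ρ[x/y](T) → 6
  ρ[v/w](ρ[x/y](T)) → 6
  π[x,v](ρ[v/w](ρ[x/y](T))) → 6
  (S − π[x,v](ρ[v/w](ρ[x/y](T)))) → 5
  ρ[y/x]((S − π[x,v](ρ[v/w](ρ[x/y](T))))) → 5
  ρ[z/y](ρ[y/x]((S − π[x,v](ρ[v/w](ρ[x/y](T)))))) → 5

== RESULT ==
z | v
q | s
r | r
s | p
t | s
t | s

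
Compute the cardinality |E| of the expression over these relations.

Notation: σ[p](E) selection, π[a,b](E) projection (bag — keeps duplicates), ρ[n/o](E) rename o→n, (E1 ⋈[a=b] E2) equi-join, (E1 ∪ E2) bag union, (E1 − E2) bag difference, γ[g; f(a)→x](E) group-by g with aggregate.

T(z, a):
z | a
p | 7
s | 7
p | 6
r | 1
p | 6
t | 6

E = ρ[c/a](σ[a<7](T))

Stepwise |·|:
  T → 6
  σ[a<7](T) → 4
  ρ[c/a](σ[a<7](T)) → 4

|E| = 4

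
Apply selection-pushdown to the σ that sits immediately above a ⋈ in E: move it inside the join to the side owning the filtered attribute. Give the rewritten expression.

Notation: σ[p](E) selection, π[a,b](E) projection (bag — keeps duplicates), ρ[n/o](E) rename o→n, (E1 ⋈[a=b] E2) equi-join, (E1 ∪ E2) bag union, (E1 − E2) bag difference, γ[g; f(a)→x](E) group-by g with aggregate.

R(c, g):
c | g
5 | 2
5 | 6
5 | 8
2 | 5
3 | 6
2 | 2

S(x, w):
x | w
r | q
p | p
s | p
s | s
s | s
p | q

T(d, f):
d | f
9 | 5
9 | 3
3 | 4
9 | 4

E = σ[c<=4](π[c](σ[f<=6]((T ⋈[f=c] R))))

σ filters on f, owned by the left side.
E' = σ[c<=4](π[c]((σ[f<=6](T) ⋈[f=c] R)))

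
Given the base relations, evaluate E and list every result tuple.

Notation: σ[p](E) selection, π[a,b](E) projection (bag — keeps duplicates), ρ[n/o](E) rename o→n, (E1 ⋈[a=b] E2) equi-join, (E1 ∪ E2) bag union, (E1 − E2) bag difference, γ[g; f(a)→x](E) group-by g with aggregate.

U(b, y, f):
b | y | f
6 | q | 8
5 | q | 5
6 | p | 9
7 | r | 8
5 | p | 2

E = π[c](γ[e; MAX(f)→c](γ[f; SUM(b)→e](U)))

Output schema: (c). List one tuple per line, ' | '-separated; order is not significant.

Per-node cardinality:
  U → 5
  γ[f; SUM(b)→e](U) → 4
  γ[e; MAX(f)→c](γ[f; SUM(b)→e](U)) → 3
  π[c](γ[e; MAX(f)→c](γ[f; SUM(b)→e](U))) → 3

== RESULT ==
c
5
8
9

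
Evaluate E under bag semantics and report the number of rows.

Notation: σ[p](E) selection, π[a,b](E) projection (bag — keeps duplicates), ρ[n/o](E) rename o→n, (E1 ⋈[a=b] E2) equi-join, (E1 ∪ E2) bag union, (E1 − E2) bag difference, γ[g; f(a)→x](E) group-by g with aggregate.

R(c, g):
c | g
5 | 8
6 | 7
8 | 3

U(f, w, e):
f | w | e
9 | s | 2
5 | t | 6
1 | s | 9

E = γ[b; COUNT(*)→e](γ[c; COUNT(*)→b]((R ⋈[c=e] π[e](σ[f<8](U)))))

Row counts bottom-up:
  R → 3
  U → 3
  σ[f<8](U) → 2
  π[e](σ[f<8](U)) → 2
  (R ⋈[c=e] π[e](σ[f<8](U))) → 1
  γ[c; COUNT(*)→b]((R ⋈[c=e] π[e](σ[f<8](U)))) → 1
  γ[b; COUNT(*)→e](γ[c; COUNT(*)→b]((R ⋈[c=e] π[e](σ[f<8](U))))) → 1

|E| = 1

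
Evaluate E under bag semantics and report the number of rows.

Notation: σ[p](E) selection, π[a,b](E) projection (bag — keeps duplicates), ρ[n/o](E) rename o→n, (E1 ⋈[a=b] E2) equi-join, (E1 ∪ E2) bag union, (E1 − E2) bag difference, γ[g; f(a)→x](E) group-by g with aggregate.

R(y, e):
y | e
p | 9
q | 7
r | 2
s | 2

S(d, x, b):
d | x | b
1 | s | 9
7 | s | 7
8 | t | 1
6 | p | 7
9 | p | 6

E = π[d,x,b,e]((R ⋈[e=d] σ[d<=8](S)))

Per-node cardinality:
  R → 4
  S → 5
  σ[d<=8](S) → 4
  (R ⋈[e=d] σ[d<=8](S)) → 1
  π[d,x,b,e]((R ⋈[e=d] σ[d<=8](S))) → 1

|E| = 1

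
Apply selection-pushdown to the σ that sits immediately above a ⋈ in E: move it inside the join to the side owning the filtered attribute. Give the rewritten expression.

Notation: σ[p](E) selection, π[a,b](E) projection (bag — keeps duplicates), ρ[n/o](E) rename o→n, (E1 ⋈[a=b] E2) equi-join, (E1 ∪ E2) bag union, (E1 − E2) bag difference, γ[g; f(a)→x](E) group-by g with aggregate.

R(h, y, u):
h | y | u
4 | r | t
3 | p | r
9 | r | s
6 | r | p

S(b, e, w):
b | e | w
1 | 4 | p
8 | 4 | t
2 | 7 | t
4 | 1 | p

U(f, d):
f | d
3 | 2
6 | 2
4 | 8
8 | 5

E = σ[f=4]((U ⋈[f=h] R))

σ filters on f, owned by the left side.
E' = (σ[f=4](U) ⋈[f=h] R)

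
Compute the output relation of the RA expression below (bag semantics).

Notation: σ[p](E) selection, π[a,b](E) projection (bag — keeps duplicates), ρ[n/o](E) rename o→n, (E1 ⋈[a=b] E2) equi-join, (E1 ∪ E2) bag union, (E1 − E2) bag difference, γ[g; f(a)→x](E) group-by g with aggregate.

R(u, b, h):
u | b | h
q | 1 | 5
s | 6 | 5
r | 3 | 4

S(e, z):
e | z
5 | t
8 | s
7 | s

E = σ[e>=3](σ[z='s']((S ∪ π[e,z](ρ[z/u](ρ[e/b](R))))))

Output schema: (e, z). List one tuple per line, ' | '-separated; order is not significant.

Subexpression sizes:
  S → 3
  R → 3
  ρ[e/b](R) → 3
  ρ[z/u](ρ[e/b](R)) → 3
  π[e,z](ρ[z/u](ρ[e/b](R))) → 3
  (S ∪ π[e,z](ρ[z/u](ρ[e/b](R)))) → 6
  σ[z='s']((S ∪ π[e,z](ρ[z/u](ρ[e/b](R))))) → 3
  σ[e>=3](σ[z='s']((S ∪ π[e,z](ρ[z/u](ρ[e/b](R)))))) → 3

== RESULT ==
e | z
6 | s
7 | s
8 | s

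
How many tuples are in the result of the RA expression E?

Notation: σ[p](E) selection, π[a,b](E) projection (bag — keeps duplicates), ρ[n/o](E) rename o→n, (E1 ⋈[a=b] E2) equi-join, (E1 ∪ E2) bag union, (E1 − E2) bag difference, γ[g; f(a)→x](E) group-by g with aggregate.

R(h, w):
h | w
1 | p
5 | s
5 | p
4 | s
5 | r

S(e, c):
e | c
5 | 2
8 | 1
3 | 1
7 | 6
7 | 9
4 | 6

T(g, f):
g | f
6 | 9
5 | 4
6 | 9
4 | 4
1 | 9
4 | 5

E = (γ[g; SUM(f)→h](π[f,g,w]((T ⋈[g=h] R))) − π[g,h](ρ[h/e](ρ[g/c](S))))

Stepwise |·|:
  T → 6
  R → 5
  (T ⋈[g=h] R) → 6
  π[f,g,w]((T ⋈[g=h] R)) → 6
  γ[g; SUM(f)→h](π[f,g,w]((T ⋈[g=h] R))) → 3
  S → 6
  ρ[g/c](S) → 6
  ρ[h/e](ρ[g/c](S)) → 6
  π[g,h](ρ[h/e](ρ[g/c](S))) → 6
  (γ[g; SUM(f)→h](π[f,g,w]((T ⋈[g=h] R))) − π[g,h](ρ[h/e](ρ[g/c](S)))) → 3

|E| = 3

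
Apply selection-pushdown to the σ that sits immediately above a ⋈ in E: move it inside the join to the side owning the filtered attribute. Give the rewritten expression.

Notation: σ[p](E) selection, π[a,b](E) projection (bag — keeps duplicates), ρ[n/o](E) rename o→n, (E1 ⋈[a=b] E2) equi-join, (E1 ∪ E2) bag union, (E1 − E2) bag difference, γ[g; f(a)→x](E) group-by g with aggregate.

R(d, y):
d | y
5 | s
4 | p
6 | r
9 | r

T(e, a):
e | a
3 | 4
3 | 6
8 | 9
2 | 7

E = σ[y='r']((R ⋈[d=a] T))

σ filters on y, owned by the left side.
E' = (σ[y='r'](R) ⋈[d=a] T)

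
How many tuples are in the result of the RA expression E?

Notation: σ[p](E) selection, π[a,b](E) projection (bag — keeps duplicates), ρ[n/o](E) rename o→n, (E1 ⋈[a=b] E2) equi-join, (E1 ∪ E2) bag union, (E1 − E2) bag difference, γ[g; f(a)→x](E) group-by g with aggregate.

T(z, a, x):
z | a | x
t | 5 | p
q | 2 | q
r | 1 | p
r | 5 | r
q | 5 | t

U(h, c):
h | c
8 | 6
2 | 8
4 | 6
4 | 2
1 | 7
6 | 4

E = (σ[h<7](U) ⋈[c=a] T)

Row counts bottom-up:
  U → 6
  σ[h<7](U) → 5
  T → 5
  (σ[h<7](U) ⋈[c=a] T) → 1

|E| = 1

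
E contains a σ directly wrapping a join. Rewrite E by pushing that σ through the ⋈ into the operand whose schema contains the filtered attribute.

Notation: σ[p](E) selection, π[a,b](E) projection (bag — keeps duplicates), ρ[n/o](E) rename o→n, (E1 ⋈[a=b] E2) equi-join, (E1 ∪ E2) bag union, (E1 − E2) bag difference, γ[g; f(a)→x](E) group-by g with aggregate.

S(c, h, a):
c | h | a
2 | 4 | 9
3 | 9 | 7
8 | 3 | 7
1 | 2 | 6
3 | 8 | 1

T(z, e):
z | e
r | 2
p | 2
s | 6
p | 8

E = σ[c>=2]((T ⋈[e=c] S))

σ filters on c, owned by the right side.
E' = (T ⋈[e=c] σ[c>=2](S))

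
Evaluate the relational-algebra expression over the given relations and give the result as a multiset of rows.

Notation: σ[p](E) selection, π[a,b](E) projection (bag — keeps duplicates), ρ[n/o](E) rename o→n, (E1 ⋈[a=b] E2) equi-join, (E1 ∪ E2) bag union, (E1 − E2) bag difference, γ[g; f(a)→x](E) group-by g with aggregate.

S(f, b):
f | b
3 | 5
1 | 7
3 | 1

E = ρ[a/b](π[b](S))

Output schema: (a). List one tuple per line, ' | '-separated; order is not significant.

Per-node cardinality:
  S → 3
  π[b](S) → 3
  ρ[a/b](π[b](S)) → 3

== RESULT ==
a
1
5
7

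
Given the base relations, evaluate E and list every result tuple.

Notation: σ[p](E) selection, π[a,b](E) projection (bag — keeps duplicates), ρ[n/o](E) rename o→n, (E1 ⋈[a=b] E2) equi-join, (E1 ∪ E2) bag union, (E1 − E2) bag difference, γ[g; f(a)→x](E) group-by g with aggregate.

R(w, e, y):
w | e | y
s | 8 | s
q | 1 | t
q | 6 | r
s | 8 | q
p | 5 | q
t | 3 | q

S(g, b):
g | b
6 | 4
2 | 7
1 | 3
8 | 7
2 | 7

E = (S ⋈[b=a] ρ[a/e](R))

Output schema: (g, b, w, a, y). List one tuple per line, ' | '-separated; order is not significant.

Row counts bottom-up:
  S → 5
  R → 6
  ρ[a/e](R) → 6
  (S ⋈[b=a] ρ[a/e](R)) → 1

== RESULT ==
g | b | w | a | y
1 | 3 | t | 3 | q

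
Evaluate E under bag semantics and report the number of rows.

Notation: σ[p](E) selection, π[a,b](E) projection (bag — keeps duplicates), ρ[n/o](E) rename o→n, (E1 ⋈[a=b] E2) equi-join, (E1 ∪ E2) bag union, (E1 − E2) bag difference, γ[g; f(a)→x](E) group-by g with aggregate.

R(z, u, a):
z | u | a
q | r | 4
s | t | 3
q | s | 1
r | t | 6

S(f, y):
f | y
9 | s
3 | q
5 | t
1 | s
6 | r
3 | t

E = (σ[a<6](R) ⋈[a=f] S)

Stepwise |·|:
  R → 4
  σ[a<6](R) → 3
  S → 6
  (σ[a<6](R) ⋈[a=f] S) → 3

|E| = 3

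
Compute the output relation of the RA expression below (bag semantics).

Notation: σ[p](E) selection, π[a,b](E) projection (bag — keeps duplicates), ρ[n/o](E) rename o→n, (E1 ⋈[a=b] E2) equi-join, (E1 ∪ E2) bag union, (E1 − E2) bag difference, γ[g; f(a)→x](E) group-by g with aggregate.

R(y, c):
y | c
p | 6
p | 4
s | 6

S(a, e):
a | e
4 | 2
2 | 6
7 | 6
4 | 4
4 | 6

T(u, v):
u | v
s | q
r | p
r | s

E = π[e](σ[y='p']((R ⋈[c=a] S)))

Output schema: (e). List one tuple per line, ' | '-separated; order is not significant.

Stepwise |·|:
  R → 3
  S → 5
  (R ⋈[c=a] S) → 3
  σ[y='p']((R ⋈[c=a] S)) → 3
  π[e](σ[y='p']((R ⋈[c=a] S))) → 3

== RESULT ==
e
2
4
6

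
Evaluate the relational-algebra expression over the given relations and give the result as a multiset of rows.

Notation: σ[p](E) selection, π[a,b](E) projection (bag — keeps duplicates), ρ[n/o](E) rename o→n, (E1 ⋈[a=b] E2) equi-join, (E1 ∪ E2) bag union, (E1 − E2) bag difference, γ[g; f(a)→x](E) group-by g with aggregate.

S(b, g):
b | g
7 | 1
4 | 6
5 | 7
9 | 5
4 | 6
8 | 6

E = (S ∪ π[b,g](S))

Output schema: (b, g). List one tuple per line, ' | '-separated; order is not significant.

Stepwise |·|:
  S → 6
  S → 6
  π[b,g](S) → 6
  (S ∪ π[b,g](S)) → 12

== RESULT ==
b | g
4 | 6
4 | 6
4 | 6
4 | 6
5 | 7
5 | 7
7 | 1
7 | 1
8 | 6
8 | 6
9 | 5
9 | 5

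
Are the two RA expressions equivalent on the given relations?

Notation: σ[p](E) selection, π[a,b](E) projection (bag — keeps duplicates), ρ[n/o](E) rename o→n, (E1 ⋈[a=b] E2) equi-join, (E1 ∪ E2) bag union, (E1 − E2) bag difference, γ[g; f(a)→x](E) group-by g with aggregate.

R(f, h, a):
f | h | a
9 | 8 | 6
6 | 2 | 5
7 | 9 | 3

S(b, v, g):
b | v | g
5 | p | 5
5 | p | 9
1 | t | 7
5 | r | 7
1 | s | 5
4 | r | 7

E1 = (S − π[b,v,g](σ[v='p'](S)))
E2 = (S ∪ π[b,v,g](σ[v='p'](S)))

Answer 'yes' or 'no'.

E1 subexpression sizes:
  S → 6
  S → 6
  σ[v='p'](S) → 2
  π[b,v,g](σ[v='p'](S)) → 2
  (S − π[b,v,g](σ[v='p'](S))) → 4
E2 subexpression sizes:
  S → 6
  S → 6
  σ[v='p'](S) → 2
  π[b,v,g](σ[v='p'](S)) → 2
  (S ∪ π[b,v,g](σ[v='p'](S))) → 8

E1 result:
b | v | g
1 | s | 5
1 | t | 7
4 | r | 7
5 | r | 7
E2 result:
b | v | g
1 | s | 5
1 | t | 7
4 | r | 7
5 | p | 5
5 | p | 5
5 | p | 9
5 | p | 9
5 | r | 7
Witness: (5, 'p', 9) appears 0× in E1 but 2× in E2.

no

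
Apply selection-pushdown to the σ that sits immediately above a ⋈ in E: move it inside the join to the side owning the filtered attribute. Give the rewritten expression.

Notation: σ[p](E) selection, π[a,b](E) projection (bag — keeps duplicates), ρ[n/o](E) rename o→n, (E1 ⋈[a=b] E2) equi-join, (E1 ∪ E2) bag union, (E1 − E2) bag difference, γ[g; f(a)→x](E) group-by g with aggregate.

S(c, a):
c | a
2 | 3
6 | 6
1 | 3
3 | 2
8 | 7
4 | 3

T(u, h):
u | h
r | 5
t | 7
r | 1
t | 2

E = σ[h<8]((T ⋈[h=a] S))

σ filters on h, owned by the left side.
E' = (σ[h<8](T) ⋈[h=a] S)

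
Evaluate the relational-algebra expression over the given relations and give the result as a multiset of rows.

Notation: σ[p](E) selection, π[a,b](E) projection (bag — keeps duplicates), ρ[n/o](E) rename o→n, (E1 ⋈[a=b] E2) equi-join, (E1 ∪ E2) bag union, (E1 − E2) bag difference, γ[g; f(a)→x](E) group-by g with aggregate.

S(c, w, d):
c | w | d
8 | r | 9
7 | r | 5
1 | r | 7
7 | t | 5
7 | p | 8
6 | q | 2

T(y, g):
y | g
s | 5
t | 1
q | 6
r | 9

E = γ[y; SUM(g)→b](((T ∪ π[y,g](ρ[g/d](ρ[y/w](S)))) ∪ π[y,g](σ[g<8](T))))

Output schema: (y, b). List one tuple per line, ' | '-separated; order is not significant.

Subexpression sizes:
  T → 4
  S → 6
  ρ[y/w](S) → 6
  ρ[g/d](ρ[y/w](S)) → 6
  π[y,g](ρ[g/d](ρ[y/w](S))) → 6
  (T ∪ π[y,g](ρ[g/d](ρ[y/w](S)))) → 10
  T → 4
  σ[g<8](T) → 3
  π[y,g](σ[g<8](T)) → 3
  ((T ∪ π[y,g](ρ[g/d](ρ[y/w](S)))) ∪ π[y,g](σ[g<8](T))) → 13
  γ[y; SUM(g)→b](((T ∪ π[y,g](ρ[g/d](ρ[y/w](S)))) ∪ π[y,g](σ[g<8](T)))) → 5

== RESULT ==
y | b
p | 8
q | 14
r | 30
s | 10
t | 7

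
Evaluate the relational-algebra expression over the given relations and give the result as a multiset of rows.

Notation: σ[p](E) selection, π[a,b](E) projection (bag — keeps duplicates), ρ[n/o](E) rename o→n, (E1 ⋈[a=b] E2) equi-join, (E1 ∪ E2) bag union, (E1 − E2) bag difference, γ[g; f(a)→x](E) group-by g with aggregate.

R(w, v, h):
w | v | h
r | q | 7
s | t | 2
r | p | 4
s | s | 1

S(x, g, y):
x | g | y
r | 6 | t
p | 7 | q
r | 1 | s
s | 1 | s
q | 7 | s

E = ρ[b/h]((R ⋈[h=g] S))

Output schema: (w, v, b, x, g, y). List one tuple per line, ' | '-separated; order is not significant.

Row counts bottom-up:
  R → 4
  S → 5
  (R ⋈[h=g] S) → 4
  ρ[b/h]((R ⋈[h=g] S)) → 4

== RESULT ==
w | v | b | x | g | y
r | q | 7 | p | 7 | q
r | q | 7 | q | 7 | s
s | s | 1 | r | 1 | s
s | s | 1 | s | 1 | s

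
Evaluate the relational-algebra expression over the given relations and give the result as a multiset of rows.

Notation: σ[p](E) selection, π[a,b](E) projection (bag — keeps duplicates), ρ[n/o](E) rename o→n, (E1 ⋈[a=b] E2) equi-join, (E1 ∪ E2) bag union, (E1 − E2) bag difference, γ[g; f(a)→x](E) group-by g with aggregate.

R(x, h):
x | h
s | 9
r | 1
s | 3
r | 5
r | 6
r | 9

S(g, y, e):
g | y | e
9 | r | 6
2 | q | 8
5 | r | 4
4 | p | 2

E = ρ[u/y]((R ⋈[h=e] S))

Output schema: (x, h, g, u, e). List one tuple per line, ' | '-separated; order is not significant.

Row counts bottom-up:
  R → 6
  S → 4
  (R ⋈[h=e] S) → 1
  ρ[u/y]((R ⋈[h=e] S)) → 1

== RESULT ==
x | h | g | u | e
r | 6 | 9 | r | 6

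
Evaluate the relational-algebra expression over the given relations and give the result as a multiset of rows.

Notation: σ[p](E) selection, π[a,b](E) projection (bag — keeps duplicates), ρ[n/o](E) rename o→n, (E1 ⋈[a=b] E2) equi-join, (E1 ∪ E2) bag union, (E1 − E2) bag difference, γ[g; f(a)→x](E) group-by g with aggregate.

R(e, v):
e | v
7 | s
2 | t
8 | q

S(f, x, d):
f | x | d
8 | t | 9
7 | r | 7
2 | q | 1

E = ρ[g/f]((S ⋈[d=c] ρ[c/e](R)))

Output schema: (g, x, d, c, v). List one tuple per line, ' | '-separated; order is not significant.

Stepwise |·|:
  S → 3
  R → 3
  ρ[c/e](R) → 3
  (S ⋈[d=c] ρ[c/e](R)) → 1
  ρ[g/f]((S ⋈[d=c] ρ[c/e](R))) → 1

== RESULT ==
g | x | d | c | v
7 | r | 7 | 7 | s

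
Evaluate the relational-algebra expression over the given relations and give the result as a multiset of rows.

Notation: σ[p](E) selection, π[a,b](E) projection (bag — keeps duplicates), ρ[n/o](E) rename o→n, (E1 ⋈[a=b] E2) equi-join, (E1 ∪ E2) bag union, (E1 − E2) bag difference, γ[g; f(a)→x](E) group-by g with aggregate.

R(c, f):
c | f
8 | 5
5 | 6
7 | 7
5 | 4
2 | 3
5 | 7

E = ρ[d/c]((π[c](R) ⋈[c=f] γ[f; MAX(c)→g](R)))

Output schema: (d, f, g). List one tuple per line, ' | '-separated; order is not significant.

Stepwise |·|:
  R → 6
  π[c](R) → 6
  R → 6
  γ[f; MAX(c)→g](R) → 5
  (π[c](R) ⋈[c=f] γ[f; MAX(c)→g](R)) → 4
  ρ[d/c]((π[c](R) ⋈[c=f] γ[f; MAX(c)→g](R))) → 4

== RESULT ==
d | f | g
5 | 5 | 8
5 | 5 | 8
5 | 5 | 8
7 | 7 | 7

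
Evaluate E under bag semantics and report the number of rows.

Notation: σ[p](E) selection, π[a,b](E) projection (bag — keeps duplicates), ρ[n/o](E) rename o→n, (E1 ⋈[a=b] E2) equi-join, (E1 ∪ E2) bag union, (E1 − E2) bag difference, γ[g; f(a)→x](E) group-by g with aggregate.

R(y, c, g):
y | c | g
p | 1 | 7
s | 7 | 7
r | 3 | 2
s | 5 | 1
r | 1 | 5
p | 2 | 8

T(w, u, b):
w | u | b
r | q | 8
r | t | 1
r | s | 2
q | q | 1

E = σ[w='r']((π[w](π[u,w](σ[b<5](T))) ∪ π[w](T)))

Stepwise |·|:
  T → 4
  σ[b<5](T) → 3
  π[u,w](σ[b<5](T)) → 3
  π[w](π[u,w](σ[b<5](T))) → 3
  T → 4
  π[w](T) → 4
  (π[w](π[u,w](σ[b<5](T))) ∪ π[w](T)) → 7
  σ[w='r']((π[w](π[u,w](σ[b<5](T))) ∪ π[w](T))) → 5

|E| = 5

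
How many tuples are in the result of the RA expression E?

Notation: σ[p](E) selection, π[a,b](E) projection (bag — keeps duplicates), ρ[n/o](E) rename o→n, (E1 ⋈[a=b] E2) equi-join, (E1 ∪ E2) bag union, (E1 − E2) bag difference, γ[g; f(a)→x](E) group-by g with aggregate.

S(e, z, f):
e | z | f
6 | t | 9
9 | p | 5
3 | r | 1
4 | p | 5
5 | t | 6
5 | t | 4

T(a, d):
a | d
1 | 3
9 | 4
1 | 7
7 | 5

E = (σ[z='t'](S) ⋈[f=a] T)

Subexpression sizes:
  S → 6
  σ[z='t'](S) → 3
  T → 4
  (σ[z='t'](S) ⋈[f=a] T) → 1

|E| = 1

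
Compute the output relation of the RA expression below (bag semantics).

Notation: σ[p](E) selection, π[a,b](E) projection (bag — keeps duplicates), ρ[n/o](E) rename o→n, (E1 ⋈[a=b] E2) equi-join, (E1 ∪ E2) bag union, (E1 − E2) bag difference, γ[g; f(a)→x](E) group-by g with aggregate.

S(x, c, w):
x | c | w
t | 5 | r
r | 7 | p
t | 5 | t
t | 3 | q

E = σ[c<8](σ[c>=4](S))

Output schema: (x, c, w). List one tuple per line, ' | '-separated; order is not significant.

Subexpression sizes:
  S → 4
  σ[c>=4](S) → 3
  σ[c<8](σ[c>=4](S)) → 3

== RESULT ==
x | c | w
r | 7 | p
t | 5 | r
t | 5 | t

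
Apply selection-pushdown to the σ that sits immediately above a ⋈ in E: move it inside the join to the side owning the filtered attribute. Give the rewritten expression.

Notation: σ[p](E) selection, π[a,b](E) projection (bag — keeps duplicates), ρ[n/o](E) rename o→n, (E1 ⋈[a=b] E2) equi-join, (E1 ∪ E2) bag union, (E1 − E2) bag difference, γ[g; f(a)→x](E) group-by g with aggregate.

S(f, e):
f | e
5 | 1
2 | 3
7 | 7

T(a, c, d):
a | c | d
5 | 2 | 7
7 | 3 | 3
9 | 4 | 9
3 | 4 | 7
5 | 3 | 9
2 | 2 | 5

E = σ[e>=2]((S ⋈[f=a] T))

σ filters on e, owned by the left side.
E' = (σ[e>=2](S) ⋈[f=a] T)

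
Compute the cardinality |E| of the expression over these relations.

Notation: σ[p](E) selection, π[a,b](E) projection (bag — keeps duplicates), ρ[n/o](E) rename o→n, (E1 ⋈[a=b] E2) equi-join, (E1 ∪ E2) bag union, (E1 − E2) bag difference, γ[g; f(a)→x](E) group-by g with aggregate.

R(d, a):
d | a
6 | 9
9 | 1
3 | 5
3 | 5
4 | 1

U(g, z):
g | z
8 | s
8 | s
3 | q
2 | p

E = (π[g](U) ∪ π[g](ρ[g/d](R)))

Stepwise |·|:
  U → 4
  π[g](U) → 4
  R → 5
  ρ[g/d](R) → 5
  π[g](ρ[g/d](R)) → 5
  (π[g](U) ∪ π[g](ρ[g/d](R))) → 9

|E| = 9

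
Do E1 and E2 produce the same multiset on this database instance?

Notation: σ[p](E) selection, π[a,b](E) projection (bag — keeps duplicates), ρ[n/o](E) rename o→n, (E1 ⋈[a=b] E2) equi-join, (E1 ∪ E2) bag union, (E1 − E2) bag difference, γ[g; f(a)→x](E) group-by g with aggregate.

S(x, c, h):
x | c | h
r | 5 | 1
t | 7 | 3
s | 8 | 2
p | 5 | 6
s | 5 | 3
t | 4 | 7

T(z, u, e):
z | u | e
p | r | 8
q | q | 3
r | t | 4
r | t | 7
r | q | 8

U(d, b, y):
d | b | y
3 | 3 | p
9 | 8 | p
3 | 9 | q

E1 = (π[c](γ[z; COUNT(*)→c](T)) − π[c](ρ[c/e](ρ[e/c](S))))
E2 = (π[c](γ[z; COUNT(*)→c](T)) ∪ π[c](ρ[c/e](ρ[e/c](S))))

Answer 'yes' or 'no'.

E1 stepwise |·|:
  T → 5
  γ[z; COUNT(*)→c](T) → 3
  π[c](γ[z; COUNT(*)→c](T)) → 3
  S → 6
  ρ[e/c](S) → 6
  ρ[c/e](ρ[e/c](S)) → 6
  π[c](ρ[c/e](ρ[e/c](S))) → 6
  (π[c](γ[z; COUNT(*)→c](T)) − π[c](ρ[c/e](ρ[e/c](S)))) → 3
E2 stepwise |·|:
  T → 5
  γ[z; COUNT(*)→c](T) → 3
  π[c](γ[z; COUNT(*)→c](T)) → 3
  S → 6
  ρ[e/c](S) → 6
  ρ[c/e](ρ[e/c](S)) → 6
  π[c](ρ[c/e](ρ[e/c](S))) → 6
  (π[c](γ[z; COUNT(*)→c](T)) ∪ π[c](ρ[c/e](ρ[e/c](S)))) → 9

E1 result:
c
1
1
3
E2 result:
c
1
1
3
4
5
5
5
7
8
Witness: (5,) appears 0× in E1 but 3× in E2.

no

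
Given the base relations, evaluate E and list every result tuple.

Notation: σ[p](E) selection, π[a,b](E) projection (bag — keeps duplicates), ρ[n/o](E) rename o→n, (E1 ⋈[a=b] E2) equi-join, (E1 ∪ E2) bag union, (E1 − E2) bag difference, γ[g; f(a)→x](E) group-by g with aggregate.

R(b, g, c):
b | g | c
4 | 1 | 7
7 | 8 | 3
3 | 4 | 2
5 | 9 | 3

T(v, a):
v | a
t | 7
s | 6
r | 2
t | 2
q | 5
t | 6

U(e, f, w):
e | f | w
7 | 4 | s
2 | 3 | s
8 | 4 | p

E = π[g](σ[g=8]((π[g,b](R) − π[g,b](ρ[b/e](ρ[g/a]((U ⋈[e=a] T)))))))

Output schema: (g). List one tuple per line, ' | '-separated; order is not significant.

Per-node cardinality:
  R → 4
  π[g,b](R) → 4
  U → 3
  T → 6
  (U ⋈[e=a] T) → 3
  ρ[g/a]((U ⋈[e=a] T)) → 3
  ρ[b/e](ρ[g/a]((U ⋈[e=a] T))) → 3
  π[g,b](ρ[b/e](ρ[g/a]((U ⋈[e=a] T)))) → 3
  (π[g,b](R) − π[g,b](ρ[b/e](ρ[g/a]((U ⋈[e=a] T))))) → 4
  σ[g=8]((π[g,b](R) − π[g,b](ρ[b/e](ρ[g/a]((U ⋈[e=a] T)))))) → 1
  π[g](σ[g=8]((π[g,b](R) − π[g,b](ρ[b/e](ρ[g/a]((U ⋈[e=a] T))))))) → 1

== RESULT ==
g
8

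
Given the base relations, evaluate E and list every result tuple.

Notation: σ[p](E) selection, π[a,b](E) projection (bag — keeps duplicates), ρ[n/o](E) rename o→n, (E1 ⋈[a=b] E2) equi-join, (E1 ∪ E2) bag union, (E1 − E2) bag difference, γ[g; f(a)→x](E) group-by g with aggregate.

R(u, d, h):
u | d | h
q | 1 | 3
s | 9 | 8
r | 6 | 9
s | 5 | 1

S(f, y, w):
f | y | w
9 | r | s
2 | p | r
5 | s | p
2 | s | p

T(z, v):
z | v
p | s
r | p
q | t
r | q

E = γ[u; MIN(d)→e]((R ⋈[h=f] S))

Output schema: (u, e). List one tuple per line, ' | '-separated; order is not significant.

Subexpression sizes:
  R → 4
  S → 4
  (R ⋈[h=f] S) → 1
  γ[u; MIN(d)→e]((R ⋈[h=f] S)) → 1

== RESULT ==
u | e
r | 6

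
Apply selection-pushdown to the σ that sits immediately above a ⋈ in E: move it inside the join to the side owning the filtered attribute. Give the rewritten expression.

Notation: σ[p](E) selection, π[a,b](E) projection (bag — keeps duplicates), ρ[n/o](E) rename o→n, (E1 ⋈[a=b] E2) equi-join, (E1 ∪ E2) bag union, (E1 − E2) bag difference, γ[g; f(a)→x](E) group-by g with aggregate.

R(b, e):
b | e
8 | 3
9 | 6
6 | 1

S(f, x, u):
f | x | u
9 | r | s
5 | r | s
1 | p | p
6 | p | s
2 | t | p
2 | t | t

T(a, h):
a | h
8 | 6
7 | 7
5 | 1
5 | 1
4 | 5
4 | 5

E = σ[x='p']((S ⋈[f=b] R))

σ filters on x, owned by the left side.
E' = (σ[x='p'](S) ⋈[f=b] R)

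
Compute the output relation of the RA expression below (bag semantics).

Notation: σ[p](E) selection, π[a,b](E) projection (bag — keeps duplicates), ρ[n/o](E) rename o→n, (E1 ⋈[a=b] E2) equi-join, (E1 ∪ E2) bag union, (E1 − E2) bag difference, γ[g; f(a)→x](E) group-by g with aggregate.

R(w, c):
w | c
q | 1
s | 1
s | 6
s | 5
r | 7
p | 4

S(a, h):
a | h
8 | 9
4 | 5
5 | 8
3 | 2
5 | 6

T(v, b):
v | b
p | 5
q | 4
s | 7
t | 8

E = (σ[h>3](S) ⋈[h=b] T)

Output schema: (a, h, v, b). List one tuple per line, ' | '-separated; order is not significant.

Per-node cardinality:
  S → 5
  σ[h>3](S) → 4
  T → 4
  (σ[h>3](S) ⋈[h=b] T) → 2

== RESULT ==
a | h | v | b
4 | 5 | p | 5
5 | 8 | t | 8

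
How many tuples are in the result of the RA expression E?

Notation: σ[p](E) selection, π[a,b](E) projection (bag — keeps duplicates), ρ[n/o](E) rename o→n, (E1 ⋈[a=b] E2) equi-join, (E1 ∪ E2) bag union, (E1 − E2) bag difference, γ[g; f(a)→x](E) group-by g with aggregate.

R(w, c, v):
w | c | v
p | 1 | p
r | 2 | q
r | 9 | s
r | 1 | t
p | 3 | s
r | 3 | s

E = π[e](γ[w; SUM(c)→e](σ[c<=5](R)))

Subexpression sizes:
  R → 6
  σ[c<=5](R) → 5
  γ[w; SUM(c)→e](σ[c<=5](R)) → 2
  π[e](γ[w; SUM(c)→e](σ[c<=5](R))) → 2

|E| = 2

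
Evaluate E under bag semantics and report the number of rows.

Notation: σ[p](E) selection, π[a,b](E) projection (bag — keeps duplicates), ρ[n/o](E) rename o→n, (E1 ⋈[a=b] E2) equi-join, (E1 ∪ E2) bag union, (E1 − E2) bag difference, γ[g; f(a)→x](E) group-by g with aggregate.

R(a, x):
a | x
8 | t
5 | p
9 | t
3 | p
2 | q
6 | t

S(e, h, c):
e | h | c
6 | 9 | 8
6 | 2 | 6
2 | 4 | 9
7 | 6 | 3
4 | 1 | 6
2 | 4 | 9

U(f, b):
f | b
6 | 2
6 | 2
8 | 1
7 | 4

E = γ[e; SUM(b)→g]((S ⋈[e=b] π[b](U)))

Stepwise |·|:
  S → 6
  U → 4
  π[b](U) → 4
  (S ⋈[e=b] π[b](U)) → 5
  γ[e; SUM(b)→g]((S ⋈[e=b] π[b](U))) → 2

|E| = 2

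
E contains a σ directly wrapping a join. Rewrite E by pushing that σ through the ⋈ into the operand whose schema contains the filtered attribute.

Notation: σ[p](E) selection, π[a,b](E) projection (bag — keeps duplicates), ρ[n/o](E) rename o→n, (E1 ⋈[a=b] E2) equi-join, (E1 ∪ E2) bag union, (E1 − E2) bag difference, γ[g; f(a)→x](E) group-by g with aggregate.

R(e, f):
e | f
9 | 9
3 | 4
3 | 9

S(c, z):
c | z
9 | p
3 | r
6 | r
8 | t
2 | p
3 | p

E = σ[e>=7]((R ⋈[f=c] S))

σ filters on e, owned by the left side.
E' = (σ[e>=7](R) ⋈[f=c] S)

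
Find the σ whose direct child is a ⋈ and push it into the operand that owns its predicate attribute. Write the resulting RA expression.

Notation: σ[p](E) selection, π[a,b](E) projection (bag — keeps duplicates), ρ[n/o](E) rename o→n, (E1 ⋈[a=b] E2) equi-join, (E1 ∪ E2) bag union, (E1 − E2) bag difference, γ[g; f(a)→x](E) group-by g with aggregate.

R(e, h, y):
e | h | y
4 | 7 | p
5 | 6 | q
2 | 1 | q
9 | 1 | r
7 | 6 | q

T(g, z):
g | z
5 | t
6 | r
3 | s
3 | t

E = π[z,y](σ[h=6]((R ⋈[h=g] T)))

σ filters on h, owned by the left side.
E' = π[z,y]((σ[h=6](R) ⋈[h=g] T))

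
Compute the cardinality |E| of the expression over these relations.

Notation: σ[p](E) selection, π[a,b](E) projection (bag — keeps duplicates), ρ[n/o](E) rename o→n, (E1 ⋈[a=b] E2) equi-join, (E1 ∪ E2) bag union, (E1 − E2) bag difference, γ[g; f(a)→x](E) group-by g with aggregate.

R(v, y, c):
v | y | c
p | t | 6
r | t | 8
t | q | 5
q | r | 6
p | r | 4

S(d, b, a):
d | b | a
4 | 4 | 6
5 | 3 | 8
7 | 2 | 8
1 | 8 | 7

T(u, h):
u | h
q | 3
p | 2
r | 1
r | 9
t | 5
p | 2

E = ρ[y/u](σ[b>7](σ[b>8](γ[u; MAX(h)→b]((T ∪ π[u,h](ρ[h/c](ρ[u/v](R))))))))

Subexpression sizes:
  T → 6
  R → 5
  ρ[u/v](R) → 5
  ρ[h/c](ρ[u/v](R)) → 5
  π[u,h](ρ[h/c](ρ[u/v](R))) → 5
  (T ∪ π[u,h](ρ[h/c](ρ[u/v](R)))) → 11
  γ[u; MAX(h)→b]((T ∪ π[u,h](ρ[h/c](ρ[u/v](R))))) → 4
  σ[b>8](γ[u; MAX(h)→b]((T ∪ π[u,h](ρ[h/c](ρ[u/v](R)))))) → 1
  σ[b>7](σ[b>8](γ[u; MAX(h)→b]((T ∪ π[u,h](ρ[h/c](ρ[u/v](R))))))) → 1
  ρ[y/u](σ[b>7](σ[b>8](γ[u; MAX(h)→b]((T ∪ π[u,h](ρ[h/c](ρ[u/v](R)))))))) → 1

|E| = 1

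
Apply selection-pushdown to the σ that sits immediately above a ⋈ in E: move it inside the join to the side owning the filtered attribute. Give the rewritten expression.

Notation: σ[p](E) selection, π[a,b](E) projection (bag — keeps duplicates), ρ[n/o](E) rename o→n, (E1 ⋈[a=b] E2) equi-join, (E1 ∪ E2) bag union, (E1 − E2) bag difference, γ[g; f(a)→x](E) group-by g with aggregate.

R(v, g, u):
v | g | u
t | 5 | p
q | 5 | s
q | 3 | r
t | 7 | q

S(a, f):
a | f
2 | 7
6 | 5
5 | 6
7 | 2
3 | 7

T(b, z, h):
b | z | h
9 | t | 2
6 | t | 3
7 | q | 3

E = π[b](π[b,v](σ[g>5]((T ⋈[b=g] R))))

σ filters on g, owned by the right side.
E' = π[b](π[b,v]((T ⋈[b=g] σ[g>5](R))))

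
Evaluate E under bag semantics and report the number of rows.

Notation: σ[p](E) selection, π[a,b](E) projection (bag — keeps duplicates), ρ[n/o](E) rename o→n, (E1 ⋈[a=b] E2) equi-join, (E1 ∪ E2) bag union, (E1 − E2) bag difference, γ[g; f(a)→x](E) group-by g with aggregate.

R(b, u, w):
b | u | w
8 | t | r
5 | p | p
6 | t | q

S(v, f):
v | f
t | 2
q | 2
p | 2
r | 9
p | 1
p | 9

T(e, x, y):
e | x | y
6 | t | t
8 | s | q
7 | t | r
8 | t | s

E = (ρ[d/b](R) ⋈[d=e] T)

Stepwise |·|:
  R → 3
  ρ[d/b](R) → 3
  T → 4
  (ρ[d/b](R) ⋈[d=e] T) → 3

|E| = 3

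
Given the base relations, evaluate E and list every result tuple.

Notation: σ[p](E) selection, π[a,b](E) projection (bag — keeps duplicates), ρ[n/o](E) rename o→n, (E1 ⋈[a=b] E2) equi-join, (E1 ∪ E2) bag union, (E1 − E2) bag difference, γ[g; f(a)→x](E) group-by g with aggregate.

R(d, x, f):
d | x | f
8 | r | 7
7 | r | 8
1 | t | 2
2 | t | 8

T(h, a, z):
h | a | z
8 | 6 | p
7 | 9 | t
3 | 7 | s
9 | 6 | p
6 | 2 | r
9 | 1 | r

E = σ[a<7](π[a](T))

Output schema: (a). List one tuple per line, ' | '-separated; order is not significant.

Per-node cardinality:
  T → 6
  π[a](T) → 6
  σ[a<7](π[a](T)) → 4

== RESULT ==
a
1
2
6
6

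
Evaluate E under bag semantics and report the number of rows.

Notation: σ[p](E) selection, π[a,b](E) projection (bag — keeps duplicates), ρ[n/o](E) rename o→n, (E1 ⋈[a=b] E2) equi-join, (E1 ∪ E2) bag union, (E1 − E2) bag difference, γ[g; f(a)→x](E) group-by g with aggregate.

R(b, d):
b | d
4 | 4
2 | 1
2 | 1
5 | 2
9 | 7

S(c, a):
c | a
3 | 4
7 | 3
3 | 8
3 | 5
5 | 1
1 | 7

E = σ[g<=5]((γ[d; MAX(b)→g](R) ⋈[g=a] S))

Subexpression sizes:
  R → 5
  γ[d; MAX(b)→g](R) → 4
  S → 6
  (γ[d; MAX(b)→g](R) ⋈[g=a] S) → 2
  σ[g<=5]((γ[d; MAX(b)→g](R) ⋈[g=a] S)) → 2

|E| = 2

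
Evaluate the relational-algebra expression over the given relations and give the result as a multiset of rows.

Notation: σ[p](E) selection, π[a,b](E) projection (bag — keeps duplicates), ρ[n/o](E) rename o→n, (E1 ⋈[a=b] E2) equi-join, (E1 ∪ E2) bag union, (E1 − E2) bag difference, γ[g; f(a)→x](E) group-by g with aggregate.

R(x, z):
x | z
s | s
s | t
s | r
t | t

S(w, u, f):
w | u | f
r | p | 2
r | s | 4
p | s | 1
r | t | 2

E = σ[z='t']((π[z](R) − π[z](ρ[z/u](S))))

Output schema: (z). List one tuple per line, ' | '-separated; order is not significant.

Stepwise |·|:
  R → 4
  π[z](R) → 4
  S → 4
  ρ[z/u](S) → 4
  π[z](ρ[z/u](S)) → 4
  (π[z](R) − π[z](ρ[z/u](S))) → 2
  σ[z='t']((π[z](R) − π[z](ρ[z/u](S)))) → 1

== RESULT ==
z
t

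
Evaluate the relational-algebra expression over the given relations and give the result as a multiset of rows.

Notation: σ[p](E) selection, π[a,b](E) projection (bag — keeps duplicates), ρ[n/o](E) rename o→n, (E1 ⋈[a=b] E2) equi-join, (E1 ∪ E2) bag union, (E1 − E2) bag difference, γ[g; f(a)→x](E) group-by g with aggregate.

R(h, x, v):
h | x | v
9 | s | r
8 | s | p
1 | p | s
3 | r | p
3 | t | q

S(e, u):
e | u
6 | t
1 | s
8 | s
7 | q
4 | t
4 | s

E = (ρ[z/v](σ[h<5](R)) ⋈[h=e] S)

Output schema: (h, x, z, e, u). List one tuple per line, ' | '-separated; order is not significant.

Subexpression sizes:
  R → 5
  σ[h<5](R) → 3
  ρ[z/v](σ[h<5](R)) → 3
  S → 6
  (ρ[z/v](σ[h<5](R)) ⋈[h=e] S) → 1

== RESULT ==
h | x | z | e | u
1 | p | s | 1 | s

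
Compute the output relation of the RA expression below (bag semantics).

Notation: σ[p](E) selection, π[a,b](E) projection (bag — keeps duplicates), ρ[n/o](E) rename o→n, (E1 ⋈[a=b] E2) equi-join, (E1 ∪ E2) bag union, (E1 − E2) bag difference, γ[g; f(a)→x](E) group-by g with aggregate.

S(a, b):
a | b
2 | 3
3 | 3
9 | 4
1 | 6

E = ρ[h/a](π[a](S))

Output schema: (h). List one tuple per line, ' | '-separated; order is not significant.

Stepwise |·|:
  S → 4
  π[a](S) → 4
  ρ[h/a](π[a](S)) → 4

== RESULT ==
h
1
2
3
9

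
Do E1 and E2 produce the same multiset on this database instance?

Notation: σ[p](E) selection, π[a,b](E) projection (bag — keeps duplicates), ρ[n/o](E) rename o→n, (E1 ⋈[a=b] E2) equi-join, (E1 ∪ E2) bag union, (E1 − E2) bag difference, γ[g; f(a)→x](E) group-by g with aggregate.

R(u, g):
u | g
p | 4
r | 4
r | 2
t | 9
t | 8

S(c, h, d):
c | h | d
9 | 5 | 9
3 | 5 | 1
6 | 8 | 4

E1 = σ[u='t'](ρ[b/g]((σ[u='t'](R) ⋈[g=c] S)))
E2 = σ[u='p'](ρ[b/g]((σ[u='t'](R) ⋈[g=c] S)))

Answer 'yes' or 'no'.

E1 row counts bottom-up:
  R → 5
  σ[u='t'](R) → 2
  S → 3
  (σ[u='t'](R) ⋈[g=c] S) → 1
  ρ[b/g]((σ[u='t'](R) ⋈[g=c] S)) → 1
  σ[u='t'](ρ[b/g]((σ[u='t'](R) ⋈[g=c] S))) → 1
E2 row counts bottom-up:
  R → 5
  σ[u='t'](R) → 2
  S → 3
  (σ[u='t'](R) ⋈[g=c] S) → 1
  ρ[b/g]((σ[u='t'](R) ⋈[g=c] S)) → 1
  σ[u='p'](ρ[b/g]((σ[u='t'](R) ⋈[g=c] S))) → 0

E1 result:
u | b | c | h | d
t | 9 | 9 | 5 | 9
E2 result:
u | b | c | h | d
(0 rows)
Witness: ('t', 9, 9, 5, 9) appears 1× in E1 but 0× in E2.

no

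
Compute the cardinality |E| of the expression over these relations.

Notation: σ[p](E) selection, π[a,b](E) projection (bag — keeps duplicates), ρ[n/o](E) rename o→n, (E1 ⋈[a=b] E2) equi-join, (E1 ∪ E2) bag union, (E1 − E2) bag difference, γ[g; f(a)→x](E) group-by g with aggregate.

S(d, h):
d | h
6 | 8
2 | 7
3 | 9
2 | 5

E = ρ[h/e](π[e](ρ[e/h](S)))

Per-node cardinality:
  S → 4
  ρ[e/h](S) → 4
  π[e](ρ[e/h](S)) → 4
  ρ[h/e](π[e](ρ[e/h](S))) → 4

|E| = 4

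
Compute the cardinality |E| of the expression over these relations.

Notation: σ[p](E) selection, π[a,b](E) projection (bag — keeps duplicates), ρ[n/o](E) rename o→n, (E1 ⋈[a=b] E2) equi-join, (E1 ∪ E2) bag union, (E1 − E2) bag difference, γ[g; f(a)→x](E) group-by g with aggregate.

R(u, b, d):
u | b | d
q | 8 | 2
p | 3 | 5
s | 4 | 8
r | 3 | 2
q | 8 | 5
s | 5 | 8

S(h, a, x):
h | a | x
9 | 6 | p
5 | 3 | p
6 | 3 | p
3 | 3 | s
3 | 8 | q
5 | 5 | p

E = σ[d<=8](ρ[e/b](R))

Subexpression sizes:
  R → 6
  ρ[e/b](R) → 6
  σ[d<=8](ρ[e/b](R)) → 6

|E| = 6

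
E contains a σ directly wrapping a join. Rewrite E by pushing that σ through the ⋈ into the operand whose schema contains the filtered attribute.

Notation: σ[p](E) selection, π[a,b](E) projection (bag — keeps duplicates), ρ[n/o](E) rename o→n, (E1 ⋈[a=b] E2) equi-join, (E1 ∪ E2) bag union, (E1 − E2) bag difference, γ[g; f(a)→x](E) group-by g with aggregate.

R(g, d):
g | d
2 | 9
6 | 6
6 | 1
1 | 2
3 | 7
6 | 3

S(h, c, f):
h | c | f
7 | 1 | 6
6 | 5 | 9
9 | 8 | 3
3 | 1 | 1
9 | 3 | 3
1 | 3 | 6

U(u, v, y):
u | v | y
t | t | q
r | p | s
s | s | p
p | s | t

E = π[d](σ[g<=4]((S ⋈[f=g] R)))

σ filters on g, owned by the right side.
E' = π[d]((S ⋈[f=g] σ[g<=4](R)))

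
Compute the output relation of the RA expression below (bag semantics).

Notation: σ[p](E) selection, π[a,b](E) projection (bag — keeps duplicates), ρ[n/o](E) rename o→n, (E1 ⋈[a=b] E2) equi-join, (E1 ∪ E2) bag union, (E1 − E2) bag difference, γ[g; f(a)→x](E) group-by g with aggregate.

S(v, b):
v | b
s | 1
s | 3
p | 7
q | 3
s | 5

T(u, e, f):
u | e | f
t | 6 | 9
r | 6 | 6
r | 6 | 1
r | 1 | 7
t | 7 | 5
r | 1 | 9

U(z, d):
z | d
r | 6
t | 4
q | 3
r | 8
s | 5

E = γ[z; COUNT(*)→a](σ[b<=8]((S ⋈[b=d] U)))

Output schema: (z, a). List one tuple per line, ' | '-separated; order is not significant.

Row counts bottom-up:
  S → 5
  U → 5
  (S ⋈[b=d] U) → 3
  σ[b<=8]((S ⋈[b=d] U)) → 3
  γ[z; COUNT(*)→a](σ[b<=8]((S ⋈[b=d] U))) → 2

== RESULT ==
z | a
q | 2
s | 1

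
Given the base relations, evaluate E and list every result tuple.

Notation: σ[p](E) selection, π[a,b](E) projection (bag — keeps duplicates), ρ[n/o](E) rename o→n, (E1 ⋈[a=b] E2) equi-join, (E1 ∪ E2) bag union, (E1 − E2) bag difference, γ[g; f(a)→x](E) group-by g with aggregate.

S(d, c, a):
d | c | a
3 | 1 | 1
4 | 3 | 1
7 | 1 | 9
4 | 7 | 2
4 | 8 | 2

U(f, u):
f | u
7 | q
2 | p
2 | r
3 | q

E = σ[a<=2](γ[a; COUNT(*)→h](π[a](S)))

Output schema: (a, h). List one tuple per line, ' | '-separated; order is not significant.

Stepwise |·|:
  S → 5
  π[a](S) → 5
  γ[a; COUNT(*)→h](π[a](S)) → 3
  σ[a<=2](γ[a; COUNT(*)→h](π[a](S))) → 2

== RESULT ==
a | h
1 | 2
2 | 2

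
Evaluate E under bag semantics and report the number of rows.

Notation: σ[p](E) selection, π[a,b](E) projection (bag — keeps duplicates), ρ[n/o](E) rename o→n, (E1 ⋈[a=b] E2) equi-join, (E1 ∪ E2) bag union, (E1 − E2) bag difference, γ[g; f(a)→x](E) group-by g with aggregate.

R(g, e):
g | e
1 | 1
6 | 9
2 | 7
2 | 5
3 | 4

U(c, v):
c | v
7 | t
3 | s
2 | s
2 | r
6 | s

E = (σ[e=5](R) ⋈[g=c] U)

Subexpression sizes:
  R → 5
  σ[e=5](R) → 1
  U → 5
  (σ[e=5](R) ⋈[g=c] U) → 2

|E| = 2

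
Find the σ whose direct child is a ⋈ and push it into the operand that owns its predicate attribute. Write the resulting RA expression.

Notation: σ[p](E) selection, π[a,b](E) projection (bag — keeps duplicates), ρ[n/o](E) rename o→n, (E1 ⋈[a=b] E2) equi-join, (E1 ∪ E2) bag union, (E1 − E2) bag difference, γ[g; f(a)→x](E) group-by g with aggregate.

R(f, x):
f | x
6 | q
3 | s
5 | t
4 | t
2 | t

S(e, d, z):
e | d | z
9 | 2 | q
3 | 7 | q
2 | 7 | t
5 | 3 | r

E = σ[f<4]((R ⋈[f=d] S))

σ filters on f, owned by the left side.
E' = (σ[f<4](R) ⋈[f=d] S)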